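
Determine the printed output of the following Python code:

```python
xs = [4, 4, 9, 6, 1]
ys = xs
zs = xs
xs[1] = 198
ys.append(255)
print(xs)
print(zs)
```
[4, 198, 9, 6, 1, 255]
[4, 198, 9, 6, 1, 255]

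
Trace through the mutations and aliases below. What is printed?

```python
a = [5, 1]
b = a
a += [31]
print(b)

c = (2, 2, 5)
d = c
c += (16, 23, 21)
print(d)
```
[5, 1, 31]
(2, 2, 5)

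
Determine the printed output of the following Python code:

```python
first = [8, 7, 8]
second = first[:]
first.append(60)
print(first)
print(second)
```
[8, 7, 8, 60]
[8, 7, 8]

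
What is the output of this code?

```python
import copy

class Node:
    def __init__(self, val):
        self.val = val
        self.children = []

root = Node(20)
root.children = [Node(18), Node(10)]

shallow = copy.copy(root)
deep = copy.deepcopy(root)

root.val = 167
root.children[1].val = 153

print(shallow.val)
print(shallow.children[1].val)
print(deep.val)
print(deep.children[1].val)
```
20
153
20
10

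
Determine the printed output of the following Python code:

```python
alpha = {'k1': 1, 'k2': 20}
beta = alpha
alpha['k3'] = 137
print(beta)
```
{'k1': 1, 'k2': 20, 'k3': 137}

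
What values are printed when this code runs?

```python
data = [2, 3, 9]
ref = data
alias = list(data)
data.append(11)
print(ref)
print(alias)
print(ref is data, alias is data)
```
[2, 3, 9, 11]
[2, 3, 9]
True False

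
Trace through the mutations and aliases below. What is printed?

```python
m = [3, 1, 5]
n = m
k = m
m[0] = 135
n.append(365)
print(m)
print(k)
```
[135, 1, 5, 365]
[135, 1, 5, 365]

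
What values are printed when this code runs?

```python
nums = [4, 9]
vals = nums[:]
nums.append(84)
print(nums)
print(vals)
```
[4, 9, 84]
[4, 9]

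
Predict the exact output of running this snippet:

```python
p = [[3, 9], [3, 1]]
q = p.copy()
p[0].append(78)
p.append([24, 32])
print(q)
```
[[3, 9, 78], [3, 1]]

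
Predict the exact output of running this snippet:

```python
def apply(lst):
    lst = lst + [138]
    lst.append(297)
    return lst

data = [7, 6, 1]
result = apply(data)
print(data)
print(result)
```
[7, 6, 1]
[7, 6, 1, 138, 297]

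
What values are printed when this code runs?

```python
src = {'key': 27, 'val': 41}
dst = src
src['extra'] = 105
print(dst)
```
{'key': 27, 'val': 41, 'extra': 105}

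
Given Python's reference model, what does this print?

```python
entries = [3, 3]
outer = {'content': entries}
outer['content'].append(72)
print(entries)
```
[3, 3, 72]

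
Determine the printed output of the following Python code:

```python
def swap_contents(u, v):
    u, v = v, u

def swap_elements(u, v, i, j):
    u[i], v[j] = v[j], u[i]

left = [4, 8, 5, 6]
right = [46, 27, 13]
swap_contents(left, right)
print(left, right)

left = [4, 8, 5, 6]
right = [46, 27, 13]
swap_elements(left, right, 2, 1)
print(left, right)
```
[4, 8, 5, 6] [46, 27, 13]
[4, 8, 27, 6] [46, 5, 13]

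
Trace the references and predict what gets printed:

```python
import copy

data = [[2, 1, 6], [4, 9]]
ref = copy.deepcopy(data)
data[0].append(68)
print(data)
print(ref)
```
[[2, 1, 6, 68], [4, 9]]
[[2, 1, 6], [4, 9]]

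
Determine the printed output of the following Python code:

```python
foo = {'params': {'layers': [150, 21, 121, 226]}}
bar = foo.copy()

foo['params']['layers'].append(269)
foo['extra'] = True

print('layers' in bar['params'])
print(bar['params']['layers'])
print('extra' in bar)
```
True
[150, 21, 121, 226, 269]
False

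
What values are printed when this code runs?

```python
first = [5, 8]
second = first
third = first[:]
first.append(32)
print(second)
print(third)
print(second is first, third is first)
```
[5, 8, 32]
[5, 8]
True False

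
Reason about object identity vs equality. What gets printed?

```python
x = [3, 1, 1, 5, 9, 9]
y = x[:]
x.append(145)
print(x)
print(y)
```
[3, 1, 1, 5, 9, 9, 145]
[3, 1, 1, 5, 9, 9]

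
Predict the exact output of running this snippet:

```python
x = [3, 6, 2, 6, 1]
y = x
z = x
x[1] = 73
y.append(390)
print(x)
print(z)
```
[3, 73, 2, 6, 1, 390]
[3, 73, 2, 6, 1, 390]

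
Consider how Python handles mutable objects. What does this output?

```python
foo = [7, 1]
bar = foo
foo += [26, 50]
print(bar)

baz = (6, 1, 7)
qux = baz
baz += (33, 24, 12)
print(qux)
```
[7, 1, 26, 50]
(6, 1, 7)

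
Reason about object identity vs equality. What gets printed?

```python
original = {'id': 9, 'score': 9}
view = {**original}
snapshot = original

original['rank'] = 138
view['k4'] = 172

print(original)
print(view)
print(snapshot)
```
{'id': 9, 'score': 9, 'rank': 138}
{'id': 9, 'score': 9, 'k4': 172}
{'id': 9, 'score': 9, 'rank': 138}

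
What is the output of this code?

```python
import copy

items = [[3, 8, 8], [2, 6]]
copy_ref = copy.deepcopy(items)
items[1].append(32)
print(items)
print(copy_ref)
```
[[3, 8, 8], [2, 6, 32]]
[[3, 8, 8], [2, 6]]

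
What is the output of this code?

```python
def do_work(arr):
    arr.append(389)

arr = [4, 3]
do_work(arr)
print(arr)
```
[4, 3, 389]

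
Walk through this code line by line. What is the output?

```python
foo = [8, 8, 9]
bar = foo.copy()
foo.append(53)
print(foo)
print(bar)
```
[8, 8, 9, 53]
[8, 8, 9]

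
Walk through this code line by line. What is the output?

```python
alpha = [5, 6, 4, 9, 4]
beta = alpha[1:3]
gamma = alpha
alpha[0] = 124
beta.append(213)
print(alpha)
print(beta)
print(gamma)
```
[124, 6, 4, 9, 4]
[6, 4, 213]
[124, 6, 4, 9, 4]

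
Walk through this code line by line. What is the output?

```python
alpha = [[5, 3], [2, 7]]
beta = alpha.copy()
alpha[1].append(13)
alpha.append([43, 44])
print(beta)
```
[[5, 3], [2, 7, 13]]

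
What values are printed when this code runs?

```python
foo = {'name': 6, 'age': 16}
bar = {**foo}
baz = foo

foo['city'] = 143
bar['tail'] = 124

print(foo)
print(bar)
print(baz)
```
{'name': 6, 'age': 16, 'city': 143}
{'name': 6, 'age': 16, 'tail': 124}
{'name': 6, 'age': 16, 'city': 143}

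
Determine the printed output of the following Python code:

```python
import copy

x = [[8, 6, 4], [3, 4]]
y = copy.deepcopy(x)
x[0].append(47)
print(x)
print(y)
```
[[8, 6, 4, 47], [3, 4]]
[[8, 6, 4], [3, 4]]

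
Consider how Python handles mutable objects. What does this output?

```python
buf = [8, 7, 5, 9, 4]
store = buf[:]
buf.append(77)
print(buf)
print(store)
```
[8, 7, 5, 9, 4, 77]
[8, 7, 5, 9, 4]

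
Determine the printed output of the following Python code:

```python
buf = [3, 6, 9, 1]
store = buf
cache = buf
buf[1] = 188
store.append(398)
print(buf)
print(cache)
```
[3, 188, 9, 1, 398]
[3, 188, 9, 1, 398]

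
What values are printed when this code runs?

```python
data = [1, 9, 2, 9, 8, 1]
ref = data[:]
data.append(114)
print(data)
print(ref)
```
[1, 9, 2, 9, 8, 1, 114]
[1, 9, 2, 9, 8, 1]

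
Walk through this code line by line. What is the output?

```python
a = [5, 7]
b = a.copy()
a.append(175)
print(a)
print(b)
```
[5, 7, 175]
[5, 7]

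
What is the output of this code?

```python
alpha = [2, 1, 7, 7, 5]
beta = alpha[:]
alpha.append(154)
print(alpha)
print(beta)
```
[2, 1, 7, 7, 5, 154]
[2, 1, 7, 7, 5]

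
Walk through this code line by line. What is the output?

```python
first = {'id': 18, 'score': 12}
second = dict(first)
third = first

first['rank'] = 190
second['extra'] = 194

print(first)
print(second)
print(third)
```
{'id': 18, 'score': 12, 'rank': 190}
{'id': 18, 'score': 12, 'extra': 194}
{'id': 18, 'score': 12, 'rank': 190}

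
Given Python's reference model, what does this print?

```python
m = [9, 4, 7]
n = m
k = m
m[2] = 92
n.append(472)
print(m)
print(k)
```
[9, 4, 92, 472]
[9, 4, 92, 472]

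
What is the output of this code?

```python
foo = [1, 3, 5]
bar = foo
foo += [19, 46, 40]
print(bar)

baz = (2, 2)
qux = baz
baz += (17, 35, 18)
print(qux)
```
[1, 3, 5, 19, 46, 40]
(2, 2)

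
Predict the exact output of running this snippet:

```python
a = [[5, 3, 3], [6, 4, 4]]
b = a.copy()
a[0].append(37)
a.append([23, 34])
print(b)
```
[[5, 3, 3, 37], [6, 4, 4]]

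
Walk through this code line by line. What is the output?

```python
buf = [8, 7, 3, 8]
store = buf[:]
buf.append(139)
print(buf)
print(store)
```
[8, 7, 3, 8, 139]
[8, 7, 3, 8]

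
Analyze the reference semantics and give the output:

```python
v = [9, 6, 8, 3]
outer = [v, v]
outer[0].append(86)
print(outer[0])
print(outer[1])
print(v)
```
[9, 6, 8, 3, 86]
[9, 6, 8, 3, 86]
[9, 6, 8, 3, 86]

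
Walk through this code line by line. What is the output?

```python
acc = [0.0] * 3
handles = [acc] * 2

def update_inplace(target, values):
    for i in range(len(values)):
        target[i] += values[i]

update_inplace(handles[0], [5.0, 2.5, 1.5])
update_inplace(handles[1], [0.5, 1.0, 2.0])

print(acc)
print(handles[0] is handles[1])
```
[5.5, 3.5, 3.5]
True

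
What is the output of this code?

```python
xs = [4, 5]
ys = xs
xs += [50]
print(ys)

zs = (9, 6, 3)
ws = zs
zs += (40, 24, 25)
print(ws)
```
[4, 5, 50]
(9, 6, 3)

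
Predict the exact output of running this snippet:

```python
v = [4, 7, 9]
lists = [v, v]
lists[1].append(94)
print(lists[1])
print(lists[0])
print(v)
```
[4, 7, 9, 94]
[4, 7, 9, 94]
[4, 7, 9, 94]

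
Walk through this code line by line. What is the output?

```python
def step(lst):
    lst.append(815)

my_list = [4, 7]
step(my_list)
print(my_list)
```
[4, 7, 815]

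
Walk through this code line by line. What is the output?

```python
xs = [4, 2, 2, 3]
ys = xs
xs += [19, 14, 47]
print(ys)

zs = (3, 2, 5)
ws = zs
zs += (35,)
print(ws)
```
[4, 2, 2, 3, 19, 14, 47]
(3, 2, 5)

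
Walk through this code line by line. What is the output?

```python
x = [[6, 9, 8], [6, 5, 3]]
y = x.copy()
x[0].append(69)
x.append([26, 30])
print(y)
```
[[6, 9, 8, 69], [6, 5, 3]]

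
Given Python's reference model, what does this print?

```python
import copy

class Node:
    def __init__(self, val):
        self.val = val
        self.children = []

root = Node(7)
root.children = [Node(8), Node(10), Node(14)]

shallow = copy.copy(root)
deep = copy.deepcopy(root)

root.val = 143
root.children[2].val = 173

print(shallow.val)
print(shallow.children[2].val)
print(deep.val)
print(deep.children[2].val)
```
7
173
7
14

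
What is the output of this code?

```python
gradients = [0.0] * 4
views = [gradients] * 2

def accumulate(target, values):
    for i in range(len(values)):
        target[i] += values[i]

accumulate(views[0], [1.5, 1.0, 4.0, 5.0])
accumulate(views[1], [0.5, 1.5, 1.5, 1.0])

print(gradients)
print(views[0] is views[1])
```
[2.0, 2.5, 5.5, 6.0]
True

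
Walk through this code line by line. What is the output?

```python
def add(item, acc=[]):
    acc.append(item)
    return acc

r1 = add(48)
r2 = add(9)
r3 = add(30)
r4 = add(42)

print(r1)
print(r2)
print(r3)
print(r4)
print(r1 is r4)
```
[48, 9, 30, 42]
[48, 9, 30, 42]
[48, 9, 30, 42]
[48, 9, 30, 42]
True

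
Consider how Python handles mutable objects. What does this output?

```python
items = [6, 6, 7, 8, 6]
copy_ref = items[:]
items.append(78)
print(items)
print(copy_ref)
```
[6, 6, 7, 8, 6, 78]
[6, 6, 7, 8, 6]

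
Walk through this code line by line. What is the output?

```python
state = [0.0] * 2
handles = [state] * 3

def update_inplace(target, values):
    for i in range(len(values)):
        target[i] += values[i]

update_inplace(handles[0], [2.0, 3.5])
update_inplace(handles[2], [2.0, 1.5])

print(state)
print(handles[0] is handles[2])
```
[4.0, 5.0]
True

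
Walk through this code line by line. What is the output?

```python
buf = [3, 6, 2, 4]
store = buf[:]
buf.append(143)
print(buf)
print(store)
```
[3, 6, 2, 4, 143]
[3, 6, 2, 4]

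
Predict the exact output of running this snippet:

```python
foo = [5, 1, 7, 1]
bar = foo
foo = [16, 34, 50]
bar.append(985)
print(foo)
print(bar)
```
[16, 34, 50]
[5, 1, 7, 1, 985]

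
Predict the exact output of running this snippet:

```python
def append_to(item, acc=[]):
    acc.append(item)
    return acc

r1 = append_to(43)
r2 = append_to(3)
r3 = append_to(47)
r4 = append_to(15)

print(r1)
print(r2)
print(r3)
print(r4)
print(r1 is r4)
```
[43, 3, 47, 15]
[43, 3, 47, 15]
[43, 3, 47, 15]
[43, 3, 47, 15]
True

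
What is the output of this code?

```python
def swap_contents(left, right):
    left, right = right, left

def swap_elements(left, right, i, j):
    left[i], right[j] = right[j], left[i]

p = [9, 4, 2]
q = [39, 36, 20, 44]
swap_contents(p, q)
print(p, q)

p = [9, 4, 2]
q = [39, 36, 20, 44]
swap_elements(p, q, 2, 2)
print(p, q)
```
[9, 4, 2] [39, 36, 20, 44]
[9, 4, 20] [39, 36, 2, 44]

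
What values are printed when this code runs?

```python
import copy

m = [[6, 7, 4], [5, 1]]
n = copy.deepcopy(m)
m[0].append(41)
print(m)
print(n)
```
[[6, 7, 4, 41], [5, 1]]
[[6, 7, 4], [5, 1]]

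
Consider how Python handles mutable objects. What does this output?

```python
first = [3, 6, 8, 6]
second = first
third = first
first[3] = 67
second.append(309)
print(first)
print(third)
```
[3, 6, 8, 67, 309]
[3, 6, 8, 67, 309]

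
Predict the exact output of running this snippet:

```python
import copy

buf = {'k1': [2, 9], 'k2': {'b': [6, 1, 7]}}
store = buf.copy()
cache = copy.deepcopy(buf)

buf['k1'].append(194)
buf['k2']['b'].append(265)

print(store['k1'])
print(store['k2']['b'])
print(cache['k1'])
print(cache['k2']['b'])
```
[2, 9, 194]
[6, 1, 7, 265]
[2, 9]
[6, 1, 7]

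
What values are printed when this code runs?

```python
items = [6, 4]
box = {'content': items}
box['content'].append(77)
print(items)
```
[6, 4, 77]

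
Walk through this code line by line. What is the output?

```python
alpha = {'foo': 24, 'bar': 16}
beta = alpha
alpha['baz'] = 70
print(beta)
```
{'foo': 24, 'bar': 16, 'baz': 70}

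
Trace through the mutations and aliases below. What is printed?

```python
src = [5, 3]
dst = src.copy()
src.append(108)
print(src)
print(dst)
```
[5, 3, 108]
[5, 3]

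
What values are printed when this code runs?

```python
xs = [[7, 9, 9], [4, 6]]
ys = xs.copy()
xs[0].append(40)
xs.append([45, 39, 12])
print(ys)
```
[[7, 9, 9, 40], [4, 6]]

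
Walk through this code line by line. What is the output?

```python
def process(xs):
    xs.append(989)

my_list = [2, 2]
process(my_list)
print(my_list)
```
[2, 2, 989]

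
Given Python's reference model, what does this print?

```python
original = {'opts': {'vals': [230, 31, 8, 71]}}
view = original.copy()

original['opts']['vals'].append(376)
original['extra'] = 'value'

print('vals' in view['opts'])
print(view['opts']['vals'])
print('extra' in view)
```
True
[230, 31, 8, 71, 376]
False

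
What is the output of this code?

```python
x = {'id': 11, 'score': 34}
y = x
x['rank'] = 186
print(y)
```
{'id': 11, 'score': 34, 'rank': 186}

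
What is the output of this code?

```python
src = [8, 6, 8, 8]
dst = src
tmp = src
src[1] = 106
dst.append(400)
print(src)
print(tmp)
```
[8, 106, 8, 8, 400]
[8, 106, 8, 8, 400]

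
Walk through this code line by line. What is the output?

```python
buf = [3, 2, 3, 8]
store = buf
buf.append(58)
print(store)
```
[3, 2, 3, 8, 58]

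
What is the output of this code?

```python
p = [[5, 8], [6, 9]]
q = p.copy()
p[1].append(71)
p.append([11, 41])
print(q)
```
[[5, 8], [6, 9, 71]]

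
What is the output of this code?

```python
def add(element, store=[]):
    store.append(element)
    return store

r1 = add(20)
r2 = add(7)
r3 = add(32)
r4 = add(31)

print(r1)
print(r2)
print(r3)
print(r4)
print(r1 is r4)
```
[20, 7, 32, 31]
[20, 7, 32, 31]
[20, 7, 32, 31]
[20, 7, 32, 31]
True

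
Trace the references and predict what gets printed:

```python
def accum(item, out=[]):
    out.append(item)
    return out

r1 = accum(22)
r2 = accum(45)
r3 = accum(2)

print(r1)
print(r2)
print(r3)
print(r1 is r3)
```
[22, 45, 2]
[22, 45, 2]
[22, 45, 2]
True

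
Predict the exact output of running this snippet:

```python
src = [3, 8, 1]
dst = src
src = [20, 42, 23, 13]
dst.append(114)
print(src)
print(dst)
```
[20, 42, 23, 13]
[3, 8, 1, 114]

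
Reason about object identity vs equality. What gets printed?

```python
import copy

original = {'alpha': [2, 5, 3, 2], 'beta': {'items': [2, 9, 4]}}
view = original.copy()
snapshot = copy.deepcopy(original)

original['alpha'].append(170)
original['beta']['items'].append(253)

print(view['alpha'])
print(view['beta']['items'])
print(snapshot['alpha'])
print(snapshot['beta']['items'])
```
[2, 5, 3, 2, 170]
[2, 9, 4, 253]
[2, 5, 3, 2]
[2, 9, 4]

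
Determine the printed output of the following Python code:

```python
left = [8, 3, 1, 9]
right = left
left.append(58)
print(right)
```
[8, 3, 1, 9, 58]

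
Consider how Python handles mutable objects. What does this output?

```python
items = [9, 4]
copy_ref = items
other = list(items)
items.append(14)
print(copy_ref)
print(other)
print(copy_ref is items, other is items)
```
[9, 4, 14]
[9, 4]
True False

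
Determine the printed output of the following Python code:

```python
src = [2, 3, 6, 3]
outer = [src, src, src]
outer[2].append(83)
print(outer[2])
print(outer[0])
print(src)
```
[2, 3, 6, 3, 83]
[2, 3, 6, 3, 83]
[2, 3, 6, 3, 83]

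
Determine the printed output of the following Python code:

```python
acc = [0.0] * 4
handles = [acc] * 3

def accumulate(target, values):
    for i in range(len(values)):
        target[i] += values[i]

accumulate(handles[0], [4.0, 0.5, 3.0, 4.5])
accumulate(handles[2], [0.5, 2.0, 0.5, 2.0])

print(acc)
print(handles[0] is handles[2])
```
[4.5, 2.5, 3.5, 6.5]
True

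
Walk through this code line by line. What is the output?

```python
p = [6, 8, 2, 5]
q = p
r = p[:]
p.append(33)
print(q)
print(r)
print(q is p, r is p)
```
[6, 8, 2, 5, 33]
[6, 8, 2, 5]
True False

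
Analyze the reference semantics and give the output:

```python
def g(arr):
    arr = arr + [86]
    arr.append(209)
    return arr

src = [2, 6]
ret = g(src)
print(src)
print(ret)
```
[2, 6]
[2, 6, 86, 209]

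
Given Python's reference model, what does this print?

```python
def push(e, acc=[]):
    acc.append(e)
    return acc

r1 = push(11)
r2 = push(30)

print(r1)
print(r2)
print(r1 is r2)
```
[11, 30]
[11, 30]
True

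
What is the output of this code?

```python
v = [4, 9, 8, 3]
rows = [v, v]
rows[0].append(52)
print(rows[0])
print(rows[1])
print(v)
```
[4, 9, 8, 3, 52]
[4, 9, 8, 3, 52]
[4, 9, 8, 3, 52]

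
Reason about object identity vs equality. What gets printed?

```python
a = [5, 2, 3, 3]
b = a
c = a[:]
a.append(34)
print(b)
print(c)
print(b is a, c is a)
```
[5, 2, 3, 3, 34]
[5, 2, 3, 3]
True False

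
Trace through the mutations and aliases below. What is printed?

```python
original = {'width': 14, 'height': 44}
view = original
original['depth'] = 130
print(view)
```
{'width': 14, 'height': 44, 'depth': 130}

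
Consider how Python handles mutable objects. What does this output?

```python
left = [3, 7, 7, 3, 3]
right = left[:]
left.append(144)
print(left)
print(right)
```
[3, 7, 7, 3, 3, 144]
[3, 7, 7, 3, 3]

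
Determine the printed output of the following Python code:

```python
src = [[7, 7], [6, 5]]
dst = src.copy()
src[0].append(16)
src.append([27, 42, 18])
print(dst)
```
[[7, 7, 16], [6, 5]]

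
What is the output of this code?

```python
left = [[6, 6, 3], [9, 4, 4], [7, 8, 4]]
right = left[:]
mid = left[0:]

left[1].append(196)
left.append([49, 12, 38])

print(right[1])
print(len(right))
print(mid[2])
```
[9, 4, 4, 196]
3
[7, 8, 4]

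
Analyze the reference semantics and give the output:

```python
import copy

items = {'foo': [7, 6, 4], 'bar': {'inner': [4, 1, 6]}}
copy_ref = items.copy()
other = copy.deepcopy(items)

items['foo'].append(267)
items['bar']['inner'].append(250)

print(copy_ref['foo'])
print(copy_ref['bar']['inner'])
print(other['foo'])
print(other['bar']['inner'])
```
[7, 6, 4, 267]
[4, 1, 6, 250]
[7, 6, 4]
[4, 1, 6]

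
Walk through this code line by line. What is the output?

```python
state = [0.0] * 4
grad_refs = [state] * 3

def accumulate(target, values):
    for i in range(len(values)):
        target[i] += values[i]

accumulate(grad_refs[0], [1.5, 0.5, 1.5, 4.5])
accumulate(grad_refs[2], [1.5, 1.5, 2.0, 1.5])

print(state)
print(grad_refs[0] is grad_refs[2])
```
[3.0, 2.0, 3.5, 6.0]
True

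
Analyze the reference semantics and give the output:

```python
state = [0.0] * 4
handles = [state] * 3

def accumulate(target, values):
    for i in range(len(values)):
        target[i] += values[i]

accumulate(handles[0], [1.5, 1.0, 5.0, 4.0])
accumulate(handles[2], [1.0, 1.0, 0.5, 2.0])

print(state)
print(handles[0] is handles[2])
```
[2.5, 2.0, 5.5, 6.0]
True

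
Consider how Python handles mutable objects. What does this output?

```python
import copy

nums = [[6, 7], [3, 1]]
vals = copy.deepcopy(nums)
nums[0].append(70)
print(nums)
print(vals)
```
[[6, 7, 70], [3, 1]]
[[6, 7], [3, 1]]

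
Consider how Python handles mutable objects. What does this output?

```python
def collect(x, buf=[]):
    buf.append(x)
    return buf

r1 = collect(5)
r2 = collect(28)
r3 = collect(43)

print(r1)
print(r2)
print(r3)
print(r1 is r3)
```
[5, 28, 43]
[5, 28, 43]
[5, 28, 43]
True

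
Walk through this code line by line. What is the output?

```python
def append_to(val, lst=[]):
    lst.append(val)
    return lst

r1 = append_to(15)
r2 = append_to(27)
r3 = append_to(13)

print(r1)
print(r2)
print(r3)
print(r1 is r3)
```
[15, 27, 13]
[15, 27, 13]
[15, 27, 13]
True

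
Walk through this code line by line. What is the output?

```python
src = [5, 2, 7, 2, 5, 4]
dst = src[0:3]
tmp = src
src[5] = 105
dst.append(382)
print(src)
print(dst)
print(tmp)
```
[5, 2, 7, 2, 5, 105]
[5, 2, 7, 382]
[5, 2, 7, 2, 5, 105]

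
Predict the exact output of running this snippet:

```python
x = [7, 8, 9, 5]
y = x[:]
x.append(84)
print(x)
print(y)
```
[7, 8, 9, 5, 84]
[7, 8, 9, 5]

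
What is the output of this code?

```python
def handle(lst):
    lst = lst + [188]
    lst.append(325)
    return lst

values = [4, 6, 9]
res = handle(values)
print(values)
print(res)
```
[4, 6, 9]
[4, 6, 9, 188, 325]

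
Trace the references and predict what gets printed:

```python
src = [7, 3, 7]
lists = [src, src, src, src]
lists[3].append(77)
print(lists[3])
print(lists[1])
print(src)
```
[7, 3, 7, 77]
[7, 3, 7, 77]
[7, 3, 7, 77]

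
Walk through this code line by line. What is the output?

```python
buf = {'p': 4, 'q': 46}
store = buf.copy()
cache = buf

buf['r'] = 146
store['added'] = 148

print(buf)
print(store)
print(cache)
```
{'p': 4, 'q': 46, 'r': 146}
{'p': 4, 'q': 46, 'added': 148}
{'p': 4, 'q': 46, 'r': 146}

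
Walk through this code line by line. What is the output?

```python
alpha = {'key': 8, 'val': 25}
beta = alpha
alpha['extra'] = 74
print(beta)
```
{'key': 8, 'val': 25, 'extra': 74}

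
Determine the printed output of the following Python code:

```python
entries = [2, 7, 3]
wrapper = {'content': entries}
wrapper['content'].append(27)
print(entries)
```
[2, 7, 3, 27]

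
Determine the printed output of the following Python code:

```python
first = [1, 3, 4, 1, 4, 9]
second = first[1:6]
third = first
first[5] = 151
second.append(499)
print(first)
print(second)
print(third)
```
[1, 3, 4, 1, 4, 151]
[3, 4, 1, 4, 9, 499]
[1, 3, 4, 1, 4, 151]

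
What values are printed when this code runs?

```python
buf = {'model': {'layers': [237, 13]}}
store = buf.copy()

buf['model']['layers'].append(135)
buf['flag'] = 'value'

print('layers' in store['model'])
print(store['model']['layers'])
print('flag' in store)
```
True
[237, 13, 135]
False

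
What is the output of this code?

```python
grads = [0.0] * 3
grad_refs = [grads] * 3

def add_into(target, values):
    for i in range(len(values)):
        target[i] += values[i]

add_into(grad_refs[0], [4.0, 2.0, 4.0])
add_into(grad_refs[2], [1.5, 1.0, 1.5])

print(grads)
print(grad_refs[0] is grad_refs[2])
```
[5.5, 3.0, 5.5]
True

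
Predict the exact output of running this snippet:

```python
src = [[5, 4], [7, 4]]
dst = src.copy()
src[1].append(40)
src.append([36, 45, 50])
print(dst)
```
[[5, 4], [7, 4, 40]]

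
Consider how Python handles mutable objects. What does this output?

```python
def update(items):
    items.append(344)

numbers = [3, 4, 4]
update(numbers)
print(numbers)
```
[3, 4, 4, 344]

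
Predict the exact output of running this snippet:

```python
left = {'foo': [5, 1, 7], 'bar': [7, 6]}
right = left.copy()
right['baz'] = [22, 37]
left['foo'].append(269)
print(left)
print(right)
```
{'foo': [5, 1, 7, 269], 'bar': [7, 6]}
{'foo': [5, 1, 7, 269], 'bar': [7, 6], 'baz': [22, 37]}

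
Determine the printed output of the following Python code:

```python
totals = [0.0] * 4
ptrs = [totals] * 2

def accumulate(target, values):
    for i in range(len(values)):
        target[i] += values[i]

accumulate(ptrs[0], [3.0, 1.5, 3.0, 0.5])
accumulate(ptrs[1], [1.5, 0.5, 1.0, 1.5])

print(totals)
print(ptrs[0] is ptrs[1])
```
[4.5, 2.0, 4.0, 2.0]
True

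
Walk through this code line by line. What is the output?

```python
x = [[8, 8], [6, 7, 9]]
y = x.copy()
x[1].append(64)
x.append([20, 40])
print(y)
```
[[8, 8], [6, 7, 9, 64]]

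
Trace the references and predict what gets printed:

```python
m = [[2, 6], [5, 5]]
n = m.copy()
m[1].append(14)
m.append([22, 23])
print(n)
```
[[2, 6], [5, 5, 14]]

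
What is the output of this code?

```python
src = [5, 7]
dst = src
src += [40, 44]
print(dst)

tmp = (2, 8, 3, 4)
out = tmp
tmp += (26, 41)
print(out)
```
[5, 7, 40, 44]
(2, 8, 3, 4)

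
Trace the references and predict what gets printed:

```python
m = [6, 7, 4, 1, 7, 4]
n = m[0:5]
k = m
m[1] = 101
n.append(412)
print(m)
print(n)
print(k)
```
[6, 101, 4, 1, 7, 4]
[6, 7, 4, 1, 7, 412]
[6, 101, 4, 1, 7, 4]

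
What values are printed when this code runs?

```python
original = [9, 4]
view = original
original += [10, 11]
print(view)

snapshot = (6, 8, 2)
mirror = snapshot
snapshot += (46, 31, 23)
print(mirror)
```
[9, 4, 10, 11]
(6, 8, 2)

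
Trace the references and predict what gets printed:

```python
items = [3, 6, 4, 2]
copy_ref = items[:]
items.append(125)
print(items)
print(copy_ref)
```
[3, 6, 4, 2, 125]
[3, 6, 4, 2]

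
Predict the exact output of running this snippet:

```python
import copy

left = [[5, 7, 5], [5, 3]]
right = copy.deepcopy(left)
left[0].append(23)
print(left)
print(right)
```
[[5, 7, 5, 23], [5, 3]]
[[5, 7, 5], [5, 3]]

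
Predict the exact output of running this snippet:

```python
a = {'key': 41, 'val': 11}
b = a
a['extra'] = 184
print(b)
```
{'key': 41, 'val': 11, 'extra': 184}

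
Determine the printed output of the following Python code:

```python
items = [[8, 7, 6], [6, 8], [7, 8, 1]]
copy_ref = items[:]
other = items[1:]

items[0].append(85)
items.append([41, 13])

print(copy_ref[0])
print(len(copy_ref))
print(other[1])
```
[8, 7, 6, 85]
3
[7, 8, 1]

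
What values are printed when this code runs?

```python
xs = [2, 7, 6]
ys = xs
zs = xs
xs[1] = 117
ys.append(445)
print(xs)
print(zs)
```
[2, 117, 6, 445]
[2, 117, 6, 445]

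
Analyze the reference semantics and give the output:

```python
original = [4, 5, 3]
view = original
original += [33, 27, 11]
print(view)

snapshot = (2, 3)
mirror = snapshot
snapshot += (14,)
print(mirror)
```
[4, 5, 3, 33, 27, 11]
(2, 3)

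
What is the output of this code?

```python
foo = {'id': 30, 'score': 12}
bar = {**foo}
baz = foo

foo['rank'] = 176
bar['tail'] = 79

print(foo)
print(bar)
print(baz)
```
{'id': 30, 'score': 12, 'rank': 176}
{'id': 30, 'score': 12, 'tail': 79}
{'id': 30, 'score': 12, 'rank': 176}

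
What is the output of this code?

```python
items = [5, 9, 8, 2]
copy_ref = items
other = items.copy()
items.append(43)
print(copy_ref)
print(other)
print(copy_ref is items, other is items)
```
[5, 9, 8, 2, 43]
[5, 9, 8, 2]
True False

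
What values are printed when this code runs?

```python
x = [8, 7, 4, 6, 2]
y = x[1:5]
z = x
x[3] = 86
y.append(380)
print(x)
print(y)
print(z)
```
[8, 7, 4, 86, 2]
[7, 4, 6, 2, 380]
[8, 7, 4, 86, 2]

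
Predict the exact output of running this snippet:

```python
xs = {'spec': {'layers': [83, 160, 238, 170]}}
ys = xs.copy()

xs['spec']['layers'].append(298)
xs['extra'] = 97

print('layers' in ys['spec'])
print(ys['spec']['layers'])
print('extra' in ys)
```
True
[83, 160, 238, 170, 298]
False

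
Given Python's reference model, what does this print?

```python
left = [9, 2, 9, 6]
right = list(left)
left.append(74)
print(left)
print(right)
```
[9, 2, 9, 6, 74]
[9, 2, 9, 6]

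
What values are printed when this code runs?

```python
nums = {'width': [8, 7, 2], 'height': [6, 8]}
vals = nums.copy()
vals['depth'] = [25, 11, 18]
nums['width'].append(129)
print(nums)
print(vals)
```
{'width': [8, 7, 2, 129], 'height': [6, 8]}
{'width': [8, 7, 2, 129], 'height': [6, 8], 'depth': [25, 11, 18]}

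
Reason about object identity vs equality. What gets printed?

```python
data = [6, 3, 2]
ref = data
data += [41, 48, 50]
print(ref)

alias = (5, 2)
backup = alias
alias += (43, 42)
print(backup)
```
[6, 3, 2, 41, 48, 50]
(5, 2)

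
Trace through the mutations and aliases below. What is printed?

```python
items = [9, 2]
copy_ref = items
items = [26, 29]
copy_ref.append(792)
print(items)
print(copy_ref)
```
[26, 29]
[9, 2, 792]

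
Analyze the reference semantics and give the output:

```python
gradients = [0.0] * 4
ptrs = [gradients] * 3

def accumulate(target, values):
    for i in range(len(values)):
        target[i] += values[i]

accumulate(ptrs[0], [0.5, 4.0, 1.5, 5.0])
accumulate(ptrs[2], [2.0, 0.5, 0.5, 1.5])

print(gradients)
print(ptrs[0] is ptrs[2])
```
[2.5, 4.5, 2.0, 6.5]
True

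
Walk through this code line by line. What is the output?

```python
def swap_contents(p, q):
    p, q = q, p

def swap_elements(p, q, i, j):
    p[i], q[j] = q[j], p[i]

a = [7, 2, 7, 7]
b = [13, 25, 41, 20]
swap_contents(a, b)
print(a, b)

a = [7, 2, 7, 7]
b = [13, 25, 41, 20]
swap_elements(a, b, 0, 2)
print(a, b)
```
[7, 2, 7, 7] [13, 25, 41, 20]
[41, 2, 7, 7] [13, 25, 7, 20]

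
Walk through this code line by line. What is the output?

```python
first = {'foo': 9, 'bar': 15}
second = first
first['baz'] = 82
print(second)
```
{'foo': 9, 'bar': 15, 'baz': 82}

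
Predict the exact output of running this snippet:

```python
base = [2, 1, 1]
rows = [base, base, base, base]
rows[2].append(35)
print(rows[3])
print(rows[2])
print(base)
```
[2, 1, 1, 35]
[2, 1, 1, 35]
[2, 1, 1, 35]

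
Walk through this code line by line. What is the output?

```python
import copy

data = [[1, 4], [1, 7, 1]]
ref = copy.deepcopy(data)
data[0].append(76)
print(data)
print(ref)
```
[[1, 4, 76], [1, 7, 1]]
[[1, 4], [1, 7, 1]]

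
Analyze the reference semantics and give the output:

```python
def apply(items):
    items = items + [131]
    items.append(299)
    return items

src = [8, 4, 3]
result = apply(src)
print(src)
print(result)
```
[8, 4, 3]
[8, 4, 3, 131, 299]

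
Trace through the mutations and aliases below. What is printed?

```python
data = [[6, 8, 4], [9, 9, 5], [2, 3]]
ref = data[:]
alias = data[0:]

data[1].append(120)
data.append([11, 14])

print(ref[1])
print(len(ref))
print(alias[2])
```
[9, 9, 5, 120]
3
[2, 3]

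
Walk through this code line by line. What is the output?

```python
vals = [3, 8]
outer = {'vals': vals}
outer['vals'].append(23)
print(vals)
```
[3, 8, 23]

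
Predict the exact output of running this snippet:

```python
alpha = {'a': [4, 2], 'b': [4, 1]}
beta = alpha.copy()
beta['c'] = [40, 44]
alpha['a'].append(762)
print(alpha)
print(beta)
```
{'a': [4, 2, 762], 'b': [4, 1]}
{'a': [4, 2, 762], 'b': [4, 1], 'c': [40, 44]}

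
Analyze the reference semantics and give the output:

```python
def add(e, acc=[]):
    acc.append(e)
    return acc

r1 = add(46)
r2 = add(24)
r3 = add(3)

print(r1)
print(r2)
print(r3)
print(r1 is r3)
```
[46, 24, 3]
[46, 24, 3]
[46, 24, 3]
True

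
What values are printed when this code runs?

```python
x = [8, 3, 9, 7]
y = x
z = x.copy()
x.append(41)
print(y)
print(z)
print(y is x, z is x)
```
[8, 3, 9, 7, 41]
[8, 3, 9, 7]
True False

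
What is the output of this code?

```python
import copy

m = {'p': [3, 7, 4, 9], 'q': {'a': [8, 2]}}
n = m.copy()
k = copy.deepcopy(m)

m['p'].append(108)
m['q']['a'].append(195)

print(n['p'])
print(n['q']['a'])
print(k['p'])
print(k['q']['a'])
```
[3, 7, 4, 9, 108]
[8, 2, 195]
[3, 7, 4, 9]
[8, 2]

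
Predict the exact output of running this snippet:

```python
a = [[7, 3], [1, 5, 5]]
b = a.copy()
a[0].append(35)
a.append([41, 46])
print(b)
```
[[7, 3, 35], [1, 5, 5]]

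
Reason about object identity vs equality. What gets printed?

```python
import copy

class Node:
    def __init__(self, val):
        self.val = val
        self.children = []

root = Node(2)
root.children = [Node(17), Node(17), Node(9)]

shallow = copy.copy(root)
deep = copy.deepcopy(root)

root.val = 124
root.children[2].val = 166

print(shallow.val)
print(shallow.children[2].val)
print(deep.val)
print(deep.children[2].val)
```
2
166
2
9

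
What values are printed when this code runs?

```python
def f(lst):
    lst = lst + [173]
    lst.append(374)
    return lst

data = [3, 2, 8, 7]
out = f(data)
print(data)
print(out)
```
[3, 2, 8, 7]
[3, 2, 8, 7, 173, 374]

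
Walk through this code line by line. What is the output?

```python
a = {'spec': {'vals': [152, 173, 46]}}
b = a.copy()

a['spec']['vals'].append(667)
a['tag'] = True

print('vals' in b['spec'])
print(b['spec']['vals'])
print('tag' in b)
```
True
[152, 173, 46, 667]
False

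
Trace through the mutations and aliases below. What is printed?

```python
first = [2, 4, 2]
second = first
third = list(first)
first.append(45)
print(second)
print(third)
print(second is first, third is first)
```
[2, 4, 2, 45]
[2, 4, 2]
True False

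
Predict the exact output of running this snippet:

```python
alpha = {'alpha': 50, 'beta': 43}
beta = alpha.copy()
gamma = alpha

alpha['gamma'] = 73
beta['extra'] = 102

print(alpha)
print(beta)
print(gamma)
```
{'alpha': 50, 'beta': 43, 'gamma': 73}
{'alpha': 50, 'beta': 43, 'extra': 102}
{'alpha': 50, 'beta': 43, 'gamma': 73}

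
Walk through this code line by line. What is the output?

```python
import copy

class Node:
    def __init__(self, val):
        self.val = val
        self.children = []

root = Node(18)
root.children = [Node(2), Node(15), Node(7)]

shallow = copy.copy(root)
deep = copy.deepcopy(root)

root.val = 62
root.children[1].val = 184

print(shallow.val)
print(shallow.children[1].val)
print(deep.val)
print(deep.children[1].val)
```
18
184
18
15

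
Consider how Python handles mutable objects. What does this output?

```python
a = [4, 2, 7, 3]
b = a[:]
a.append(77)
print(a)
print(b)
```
[4, 2, 7, 3, 77]
[4, 2, 7, 3]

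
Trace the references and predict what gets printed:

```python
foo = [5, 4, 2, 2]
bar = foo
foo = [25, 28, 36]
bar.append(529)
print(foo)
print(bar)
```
[25, 28, 36]
[5, 4, 2, 2, 529]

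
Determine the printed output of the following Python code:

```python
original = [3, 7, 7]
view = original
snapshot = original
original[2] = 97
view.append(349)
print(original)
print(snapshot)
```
[3, 7, 97, 349]
[3, 7, 97, 349]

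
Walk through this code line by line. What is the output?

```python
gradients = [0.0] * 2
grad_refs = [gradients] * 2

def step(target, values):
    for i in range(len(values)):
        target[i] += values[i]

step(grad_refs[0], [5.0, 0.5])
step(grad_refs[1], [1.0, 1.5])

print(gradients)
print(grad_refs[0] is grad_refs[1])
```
[6.0, 2.0]
True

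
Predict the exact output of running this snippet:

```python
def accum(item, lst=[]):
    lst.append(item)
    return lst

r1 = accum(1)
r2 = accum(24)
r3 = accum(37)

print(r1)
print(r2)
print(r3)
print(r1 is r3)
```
[1, 24, 37]
[1, 24, 37]
[1, 24, 37]
True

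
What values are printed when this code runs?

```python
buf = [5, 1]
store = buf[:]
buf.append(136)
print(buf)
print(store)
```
[5, 1, 136]
[5, 1]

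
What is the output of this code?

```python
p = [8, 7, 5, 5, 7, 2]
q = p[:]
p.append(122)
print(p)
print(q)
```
[8, 7, 5, 5, 7, 2, 122]
[8, 7, 5, 5, 7, 2]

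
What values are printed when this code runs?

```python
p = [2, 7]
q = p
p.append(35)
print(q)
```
[2, 7, 35]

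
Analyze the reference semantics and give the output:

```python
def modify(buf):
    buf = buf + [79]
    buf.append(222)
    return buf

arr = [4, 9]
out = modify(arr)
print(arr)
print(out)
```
[4, 9]
[4, 9, 79, 222]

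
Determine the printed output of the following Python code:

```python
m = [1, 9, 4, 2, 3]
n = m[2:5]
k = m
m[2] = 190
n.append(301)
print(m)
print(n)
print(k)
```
[1, 9, 190, 2, 3]
[4, 2, 3, 301]
[1, 9, 190, 2, 3]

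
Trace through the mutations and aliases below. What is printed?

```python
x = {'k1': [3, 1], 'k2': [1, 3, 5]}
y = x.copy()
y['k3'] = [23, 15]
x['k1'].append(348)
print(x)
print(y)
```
{'k1': [3, 1, 348], 'k2': [1, 3, 5]}
{'k1': [3, 1, 348], 'k2': [1, 3, 5], 'k3': [23, 15]}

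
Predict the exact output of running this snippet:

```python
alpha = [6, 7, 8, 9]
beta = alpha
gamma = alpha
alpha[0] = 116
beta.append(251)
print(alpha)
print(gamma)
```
[116, 7, 8, 9, 251]
[116, 7, 8, 9, 251]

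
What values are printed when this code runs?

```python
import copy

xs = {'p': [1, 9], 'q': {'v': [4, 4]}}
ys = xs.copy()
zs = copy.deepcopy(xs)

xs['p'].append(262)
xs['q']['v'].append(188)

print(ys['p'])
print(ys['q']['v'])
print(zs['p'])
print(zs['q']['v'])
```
[1, 9, 262]
[4, 4, 188]
[1, 9]
[4, 4]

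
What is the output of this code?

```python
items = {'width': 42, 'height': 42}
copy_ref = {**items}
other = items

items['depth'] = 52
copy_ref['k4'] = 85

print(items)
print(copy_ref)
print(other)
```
{'width': 42, 'height': 42, 'depth': 52}
{'width': 42, 'height': 42, 'k4': 85}
{'width': 42, 'height': 42, 'depth': 52}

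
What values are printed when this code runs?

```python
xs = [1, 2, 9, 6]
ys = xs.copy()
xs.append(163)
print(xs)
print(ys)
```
[1, 2, 9, 6, 163]
[1, 2, 9, 6]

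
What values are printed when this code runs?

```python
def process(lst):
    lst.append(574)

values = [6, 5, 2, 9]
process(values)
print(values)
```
[6, 5, 2, 9, 574]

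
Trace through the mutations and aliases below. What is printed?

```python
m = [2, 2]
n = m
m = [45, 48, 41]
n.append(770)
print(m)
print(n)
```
[45, 48, 41]
[2, 2, 770]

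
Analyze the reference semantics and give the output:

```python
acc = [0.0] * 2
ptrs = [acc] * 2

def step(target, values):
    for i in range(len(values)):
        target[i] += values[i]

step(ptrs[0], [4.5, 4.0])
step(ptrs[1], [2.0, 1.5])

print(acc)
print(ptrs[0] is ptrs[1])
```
[6.5, 5.5]
True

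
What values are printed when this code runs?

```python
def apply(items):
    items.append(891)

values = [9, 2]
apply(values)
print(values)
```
[9, 2, 891]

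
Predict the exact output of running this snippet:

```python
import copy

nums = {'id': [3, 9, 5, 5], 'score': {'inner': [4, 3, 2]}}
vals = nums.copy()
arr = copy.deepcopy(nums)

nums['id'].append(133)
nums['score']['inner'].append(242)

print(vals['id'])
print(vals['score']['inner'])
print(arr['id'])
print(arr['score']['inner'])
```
[3, 9, 5, 5, 133]
[4, 3, 2, 242]
[3, 9, 5, 5]
[4, 3, 2]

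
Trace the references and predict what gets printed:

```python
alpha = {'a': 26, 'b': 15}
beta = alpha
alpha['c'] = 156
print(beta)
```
{'a': 26, 'b': 15, 'c': 156}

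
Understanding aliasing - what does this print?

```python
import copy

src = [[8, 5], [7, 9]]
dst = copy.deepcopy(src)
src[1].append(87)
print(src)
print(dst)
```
[[8, 5], [7, 9, 87]]
[[8, 5], [7, 9]]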